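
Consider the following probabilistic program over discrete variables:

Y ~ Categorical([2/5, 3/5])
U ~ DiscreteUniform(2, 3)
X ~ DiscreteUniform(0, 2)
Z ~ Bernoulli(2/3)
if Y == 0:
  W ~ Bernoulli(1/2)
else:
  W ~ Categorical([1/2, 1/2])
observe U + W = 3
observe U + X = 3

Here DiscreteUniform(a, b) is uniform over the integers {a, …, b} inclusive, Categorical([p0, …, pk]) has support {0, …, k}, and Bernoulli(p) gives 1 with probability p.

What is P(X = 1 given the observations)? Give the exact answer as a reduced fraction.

Enumerate traces; 8 have nonzero weight after conditioning:
  (Y=0, U=2, X=1, Z=0, W=1) weight 1/90
  (Y=0, U=2, X=1, Z=1, W=1) weight 1/45
  (Y=0, U=3, X=0, Z=0, W=0) weight 1/90
  (Y=0, U=3, X=0, Z=1, W=0) weight 1/45
  (Y=1, U=2, X=1, Z=0, W=1) weight 1/60
  (Y=1, U=2, X=1, Z=1, W=1) weight 1/30
  (Y=1, U=3, X=0, Z=0, W=0) weight 1/60
  (Y=1, U=3, X=0, Z=1, W=0) weight 1/30
Group by X:
  weight(X=0) = 1/12
  weight(X=1) = 1/12
Total weight = 1/12 + 1/12 = 1/6
P(X=0 | obs) = 1/12 / 1/6 = 1/2
P(X=1 | obs) = 1/12 / 1/6 = 1/2

P(X = 1 | obs) = 1/2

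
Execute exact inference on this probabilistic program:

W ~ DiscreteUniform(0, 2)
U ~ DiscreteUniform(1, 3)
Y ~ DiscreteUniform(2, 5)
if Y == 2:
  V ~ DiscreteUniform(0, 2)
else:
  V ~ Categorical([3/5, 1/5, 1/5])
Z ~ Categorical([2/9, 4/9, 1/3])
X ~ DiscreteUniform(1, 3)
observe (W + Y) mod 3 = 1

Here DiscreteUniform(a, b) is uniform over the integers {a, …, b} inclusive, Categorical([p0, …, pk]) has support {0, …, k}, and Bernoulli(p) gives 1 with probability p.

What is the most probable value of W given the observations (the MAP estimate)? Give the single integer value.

Enumerate traces; 324 have nonzero weight after conditioning:
  (W=0, U=1, Y=4, V=0, Z=0, X=1) weight 1/810
  (W=0, U=1, Y=4, V=0, Z=0, X=2) weight 1/810
  (W=0, U=1, Y=4, V=0, Z=0, X=3) weight 1/810
  (W=0, U=1, Y=4, V=0, Z=1, X=1) weight 1/405
  (W=0, U=1, Y=4, V=0, Z=1, X=2) weight 1/405
  (W=0, U=1, Y=4, V=0, Z=1, X=3) weight 1/405
  (W=0, U=1, Y=4, V=0, Z=2, X=1) weight 1/540
  (W=0, U=1, Y=4, V=0, Z=2, X=2) weight 1/540
  (W=1, U=1, Y=3, V=0, Z=0, X=1) weight 1/810
  (W=2, U=1, Y=2, V=0, Z=0, X=1) weight 1/1458
  … 314 more
Group by W:
  weight(W=0) = 1/12
  weight(W=1) = 1/12
  weight(W=2) = 1/6
Total weight = 1/12 + 1/12 + 1/6 = 1/3
P(W=0 | obs) = 1/12 / 1/3 = 1/4
P(W=1 | obs) = 1/12 / 1/3 = 1/4
P(W=2 | obs) = 1/6 / 1/3 = 1/2
argmax = 2

argmax_v P(W = v | obs) = 2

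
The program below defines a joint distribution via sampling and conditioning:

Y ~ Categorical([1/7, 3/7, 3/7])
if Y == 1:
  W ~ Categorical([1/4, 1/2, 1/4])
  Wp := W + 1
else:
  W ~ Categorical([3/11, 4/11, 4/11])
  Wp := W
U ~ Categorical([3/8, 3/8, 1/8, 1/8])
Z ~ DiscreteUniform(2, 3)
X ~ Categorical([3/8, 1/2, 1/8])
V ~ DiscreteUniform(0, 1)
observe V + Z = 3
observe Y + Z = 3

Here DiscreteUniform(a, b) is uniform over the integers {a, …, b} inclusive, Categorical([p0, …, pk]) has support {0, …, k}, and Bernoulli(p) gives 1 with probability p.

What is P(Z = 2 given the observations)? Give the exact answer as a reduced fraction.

Enumerate traces; 72 have nonzero weight after conditioning:
  (Y=0, W=0, U=0, Z=3, X=0, V=0) weight 27/19712
  (Y=0, W=0, U=0, Z=3, X=1, V=0) weight 9/4928
  (Y=0, W=0, U=0, Z=3, X=2, V=0) weight 9/19712
  (Y=0, W=0, U=1, Z=3, X=0, V=0) weight 27/19712
  (Y=0, W=0, U=1, Z=3, X=1, V=0) weight 9/4928
  (Y=0, W=0, U=1, Z=3, X=2, V=0) weight 9/19712
  (Y=0, W=0, U=2, Z=3, X=0, V=0) weight 9/19712
  (Y=0, W=0, U=2, Z=3, X=1, V=0) weight 3/4928
  (Y=1, W=0, U=0, Z=2, X=0, V=1) weight 27/7168
  … 63 more
Group by Z:
  weight(Z=2) = 3/28
  weight(Z=3) = 1/28
Total weight = 3/28 + 1/28 = 1/7
P(Z=2 | obs) = 3/28 / 1/7 = 3/4
P(Z=3 | obs) = 1/28 / 1/7 = 1/4

P(Z = 2 | obs) = 3/4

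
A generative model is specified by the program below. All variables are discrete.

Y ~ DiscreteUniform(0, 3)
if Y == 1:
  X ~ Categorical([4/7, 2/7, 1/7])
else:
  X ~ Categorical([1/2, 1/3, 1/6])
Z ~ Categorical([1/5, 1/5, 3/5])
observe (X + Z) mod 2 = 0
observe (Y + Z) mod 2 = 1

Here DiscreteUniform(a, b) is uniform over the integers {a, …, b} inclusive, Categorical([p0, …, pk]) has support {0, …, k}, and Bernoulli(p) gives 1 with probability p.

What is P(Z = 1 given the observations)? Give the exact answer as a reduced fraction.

Enumerate traces; 10 have nonzero weight after conditioning:
  (Y=0, X=1, Z=1) weight 1/60
  (Y=1, X=0, Z=0) weight 1/35
  (Y=1, X=0, Z=2) weight 3/35
  (Y=1, X=2, Z=0) weight 1/140
  (Y=1, X=2, Z=2) weight 3/140
  (Y=2, X=1, Z=1) weight 1/60
  (Y=3, X=0, Z=0) weight 1/40
  (Y=3, X=0, Z=2) weight 3/40
  … 2 more
Group by Z:
  weight(Z=0) = 29/420
  weight(Z=1) = 1/30
  weight(Z=2) = 29/140
Total weight = 29/420 + 1/30 + 29/140 = 13/42
P(Z=0 | obs) = 29/420 / 13/42 = 29/130
P(Z=1 | obs) = 1/30 / 13/42 = 7/65
P(Z=2 | obs) = 29/140 / 13/42 = 87/130

P(Z = 1 | obs) = 7/65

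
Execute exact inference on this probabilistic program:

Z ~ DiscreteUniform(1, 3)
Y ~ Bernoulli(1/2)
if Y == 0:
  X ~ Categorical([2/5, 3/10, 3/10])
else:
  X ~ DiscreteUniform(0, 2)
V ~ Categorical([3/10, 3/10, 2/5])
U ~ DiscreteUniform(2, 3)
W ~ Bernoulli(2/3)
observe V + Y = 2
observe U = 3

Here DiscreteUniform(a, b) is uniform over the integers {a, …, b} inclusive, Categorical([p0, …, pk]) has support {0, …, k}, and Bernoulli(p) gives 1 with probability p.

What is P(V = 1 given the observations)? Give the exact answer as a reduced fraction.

P(V = 1 | obs) = 3/7

Enumerate traces; 36 have nonzero weight after conditioning:
  (Z=1, Y=0, X=0, V=2, U=3, W=0) weight 1/225
  (Z=1, Y=0, X=0, V=2, U=3, W=1) weight 2/225
  (Z=1, Y=0, X=1, V=2, U=3, W=0) weight 1/300
  (Z=1, Y=0, X=1, V=2, U=3, W=1) weight 1/150
  (Z=1, Y=0, X=2, V=2, U=3, W=0) weight 1/300
  (Z=1, Y=0, X=2, V=2, U=3, W=1) weight 1/150
  (Z=1, Y=1, X=0, V=1, U=3, W=0) weight 1/360
  (Z=1, Y=1, X=0, V=1, U=3, W=1) weight 1/180
  … 28 more
Group by V:
  weight(V=1) = 3/40
  weight(V=2) = 1/10
Total weight = 3/40 + 1/10 = 7/40
P(V=1 | obs) = 3/40 / 7/40 = 3/7
P(V=2 | obs) = 1/10 / 7/40 = 4/7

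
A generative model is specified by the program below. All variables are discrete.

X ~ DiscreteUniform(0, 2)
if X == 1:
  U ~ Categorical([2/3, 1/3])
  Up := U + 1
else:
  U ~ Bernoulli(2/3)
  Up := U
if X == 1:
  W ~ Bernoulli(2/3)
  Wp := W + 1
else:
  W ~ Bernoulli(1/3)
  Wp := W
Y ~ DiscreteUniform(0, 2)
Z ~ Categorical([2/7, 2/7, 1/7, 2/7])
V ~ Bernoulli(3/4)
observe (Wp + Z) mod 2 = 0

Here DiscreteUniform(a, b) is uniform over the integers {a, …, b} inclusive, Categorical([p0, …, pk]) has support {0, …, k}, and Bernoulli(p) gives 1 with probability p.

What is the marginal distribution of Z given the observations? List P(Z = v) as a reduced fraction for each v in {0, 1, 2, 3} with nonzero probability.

Enumerate traces; 144 have nonzero weight after conditioning:
  (X=0, U=0, W=0, Y=0, Z=0, V=0) weight 1/567
  (X=0, U=0, W=0, Y=0, Z=0, V=1) weight 1/189
  (X=0, U=0, W=0, Y=0, Z=2, V=0) weight 1/1134
  (X=0, U=0, W=0, Y=0, Z=2, V=1) weight 1/378
  (X=0, U=0, W=0, Y=1, Z=0, V=0) weight 1/567
  (X=0, U=0, W=0, Y=1, Z=0, V=1) weight 1/189
  (X=0, U=0, W=0, Y=1, Z=2, V=0) weight 1/1134
  (X=0, U=0, W=0, Y=1, Z=2, V=1) weight 1/378
  (X=0, U=0, W=1, Y=0, Z=1, V=0) weight 1/1134
  (X=0, U=0, W=1, Y=0, Z=3, V=0) weight 1/1134
  … 134 more
Group by Z:
  weight(Z=0) = 4/21
  weight(Z=1) = 2/21
  weight(Z=2) = 2/21
  weight(Z=3) = 2/21
Total weight = 4/21 + 2/21 + 2/21 + 2/21 = 10/21
P(Z=0 | obs) = 4/21 / 10/21 = 2/5
P(Z=1 | obs) = 2/21 / 10/21 = 1/5
P(Z=2 | obs) = 2/21 / 10/21 = 1/5
P(Z=3 | obs) = 2/21 / 10/21 = 1/5

P(Z=0) = 2/5, P(Z=1) = 1/5, P(Z=2) = 1/5, P(Z=3) = 1/5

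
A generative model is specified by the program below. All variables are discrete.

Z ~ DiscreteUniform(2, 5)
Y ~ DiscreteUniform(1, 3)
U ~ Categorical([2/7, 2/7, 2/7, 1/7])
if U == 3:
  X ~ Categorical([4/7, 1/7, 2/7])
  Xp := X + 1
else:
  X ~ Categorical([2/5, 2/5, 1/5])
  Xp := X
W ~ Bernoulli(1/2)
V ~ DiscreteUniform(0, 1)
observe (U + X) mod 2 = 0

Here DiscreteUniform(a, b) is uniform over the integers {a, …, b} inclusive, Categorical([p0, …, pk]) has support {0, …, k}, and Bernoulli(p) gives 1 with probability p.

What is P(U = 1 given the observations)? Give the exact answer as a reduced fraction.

P(U = 1 | obs) = 28/117

Enumerate traces; 288 have nonzero weight after conditioning:
  (Z=2, Y=1, U=0, X=0, W=0, V=0) weight 1/420
  (Z=2, Y=1, U=0, X=0, W=0, V=1) weight 1/420
  (Z=2, Y=1, U=0, X=0, W=1, V=0) weight 1/420
  (Z=2, Y=1, U=0, X=0, W=1, V=1) weight 1/420
  (Z=2, Y=1, U=0, X=2, W=0, V=0) weight 1/840
  (Z=2, Y=1, U=0, X=2, W=0, V=1) weight 1/840
  (Z=2, Y=1, U=0, X=2, W=1, V=0) weight 1/840
  (Z=2, Y=1, U=0, X=2, W=1, V=1) weight 1/840
  (Z=2, Y=1, U=1, X=1, W=0, V=0) weight 1/420
  (Z=2, Y=1, U=2, X=0, W=0, V=0) weight 1/420
  … 278 more
Group by U:
  weight(U=0) = 6/35
  weight(U=1) = 4/35
  weight(U=2) = 6/35
  weight(U=3) = 1/49
Total weight = 6/35 + 4/35 + 6/35 + 1/49 = 117/245
P(U=0 | obs) = 6/35 / 117/245 = 14/39
P(U=1 | obs) = 4/35 / 117/245 = 28/117
P(U=2 | obs) = 6/35 / 117/245 = 14/39
P(U=3 | obs) = 1/49 / 117/245 = 5/117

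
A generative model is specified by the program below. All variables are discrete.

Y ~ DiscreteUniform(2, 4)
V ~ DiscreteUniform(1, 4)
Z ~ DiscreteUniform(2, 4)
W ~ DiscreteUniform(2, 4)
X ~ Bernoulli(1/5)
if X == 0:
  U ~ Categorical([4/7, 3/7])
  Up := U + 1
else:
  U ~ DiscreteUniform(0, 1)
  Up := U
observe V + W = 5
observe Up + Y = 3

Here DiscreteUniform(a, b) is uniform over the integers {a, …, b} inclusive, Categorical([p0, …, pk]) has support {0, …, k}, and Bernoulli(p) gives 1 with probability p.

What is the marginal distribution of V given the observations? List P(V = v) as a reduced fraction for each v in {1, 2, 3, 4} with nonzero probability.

P(V=1) = 1/3, P(V=2) = 1/3, P(V=3) = 1/3

Enumerate traces; 27 have nonzero weight after conditioning:
  (Y=2, V=1, Z=2, W=4, X=0, U=0) weight 4/945
  (Y=2, V=1, Z=2, W=4, X=1, U=1) weight 1/1080
  (Y=2, V=1, Z=3, W=4, X=0, U=0) weight 4/945
  (Y=2, V=1, Z=3, W=4, X=1, U=1) weight 1/1080
  (Y=2, V=1, Z=4, W=4, X=0, U=0) weight 4/945
  (Y=2, V=1, Z=4, W=4, X=1, U=1) weight 1/1080
  (Y=2, V=2, Z=2, W=3, X=0, U=0) weight 4/945
  (Y=2, V=2, Z=2, W=3, X=1, U=1) weight 1/1080
  (Y=2, V=3, Z=2, W=2, X=0, U=0) weight 4/945
  … 18 more
Group by V:
  weight(V=1) = 23/1260
  weight(V=2) = 23/1260
  weight(V=3) = 23/1260
Total weight = 23/1260 + 23/1260 + 23/1260 = 23/420
P(V=1 | obs) = 23/1260 / 23/420 = 1/3
P(V=2 | obs) = 23/1260 / 23/420 = 1/3
P(V=3 | obs) = 23/1260 / 23/420 = 1/3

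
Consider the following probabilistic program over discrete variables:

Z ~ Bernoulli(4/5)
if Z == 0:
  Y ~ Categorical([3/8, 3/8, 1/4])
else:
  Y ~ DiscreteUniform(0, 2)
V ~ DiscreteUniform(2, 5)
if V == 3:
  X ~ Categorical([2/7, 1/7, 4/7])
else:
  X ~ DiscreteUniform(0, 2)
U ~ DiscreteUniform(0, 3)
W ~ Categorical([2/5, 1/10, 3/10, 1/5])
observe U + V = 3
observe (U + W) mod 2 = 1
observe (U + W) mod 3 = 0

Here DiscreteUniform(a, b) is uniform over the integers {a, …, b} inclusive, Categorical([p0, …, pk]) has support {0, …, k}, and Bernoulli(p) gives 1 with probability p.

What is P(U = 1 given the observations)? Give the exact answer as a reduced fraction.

P(U = 1 | obs) = 3/5

Enumerate traces; 36 have nonzero weight after conditioning:
  (Z=0, Y=0, V=2, X=0, U=1, W=2) weight 3/6400
  (Z=0, Y=0, V=2, X=1, U=1, W=2) weight 3/6400
  (Z=0, Y=0, V=2, X=2, U=1, W=2) weight 3/6400
  (Z=0, Y=0, V=3, X=0, U=0, W=3) weight 3/11200
  (Z=0, Y=0, V=3, X=1, U=0, W=3) weight 3/22400
  (Z=0, Y=0, V=3, X=2, U=0, W=3) weight 3/5600
  (Z=0, Y=1, V=2, X=0, U=1, W=2) weight 3/6400
  (Z=0, Y=1, V=2, X=1, U=1, W=2) weight 3/6400
  … 28 more
Group by U:
  weight(U=0) = 1/80
  weight(U=1) = 3/160
Total weight = 1/80 + 3/160 = 1/32
P(U=0 | obs) = 1/80 / 1/32 = 2/5
P(U=1 | obs) = 3/160 / 1/32 = 3/5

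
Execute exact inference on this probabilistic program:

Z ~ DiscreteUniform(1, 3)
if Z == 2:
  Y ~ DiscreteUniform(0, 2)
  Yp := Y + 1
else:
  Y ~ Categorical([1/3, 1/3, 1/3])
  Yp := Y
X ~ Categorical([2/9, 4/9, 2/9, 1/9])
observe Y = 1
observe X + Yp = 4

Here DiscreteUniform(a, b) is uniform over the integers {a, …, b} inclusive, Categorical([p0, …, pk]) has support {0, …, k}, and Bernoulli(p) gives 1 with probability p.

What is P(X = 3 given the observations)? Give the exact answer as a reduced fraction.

P(X = 3 | obs) = 1/2

Enumerate traces; 3 have nonzero weight after conditioning:
  (Z=1, Y=1, X=3) weight 1/81
  (Z=2, Y=1, X=2) weight 2/81
  (Z=3, Y=1, X=3) weight 1/81
Group by X:
  weight(X=2) = 2/81
  weight(X=3) = 2/81
Total weight = 2/81 + 2/81 = 4/81
P(X=2 | obs) = 2/81 / 4/81 = 1/2
P(X=3 | obs) = 2/81 / 4/81 = 1/2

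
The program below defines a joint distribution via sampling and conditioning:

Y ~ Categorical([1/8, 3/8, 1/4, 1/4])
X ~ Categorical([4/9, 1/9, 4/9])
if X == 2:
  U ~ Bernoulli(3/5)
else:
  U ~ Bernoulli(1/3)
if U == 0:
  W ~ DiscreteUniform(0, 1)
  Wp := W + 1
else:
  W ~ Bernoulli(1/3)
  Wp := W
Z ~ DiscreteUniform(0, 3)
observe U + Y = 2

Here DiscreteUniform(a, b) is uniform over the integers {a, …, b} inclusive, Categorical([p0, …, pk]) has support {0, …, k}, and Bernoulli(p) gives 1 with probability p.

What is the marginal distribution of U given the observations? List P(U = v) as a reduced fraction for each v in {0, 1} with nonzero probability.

Enumerate traces; 48 have nonzero weight after conditioning:
  (Y=1, X=0, U=1, W=0, Z=0) weight 1/108
  (Y=1, X=0, U=1, W=0, Z=1) weight 1/108
  (Y=1, X=0, U=1, W=0, Z=2) weight 1/108
  (Y=1, X=0, U=1, W=0, Z=3) weight 1/108
  (Y=1, X=0, U=1, W=1, Z=0) weight 1/216
  (Y=1, X=0, U=1, W=1, Z=1) weight 1/216
  (Y=1, X=0, U=1, W=1, Z=2) weight 1/216
  (Y=1, X=0, U=1, W=1, Z=3) weight 1/216
  (Y=2, X=0, U=0, W=0, Z=0) weight 1/108
  … 39 more
Group by U:
  weight(U=0) = 37/270
  weight(U=1) = 61/360
Total weight = 37/270 + 61/360 = 331/1080
P(U=0 | obs) = 37/270 / 331/1080 = 148/331
P(U=1 | obs) = 61/360 / 331/1080 = 183/331

P(U=0) = 148/331, P(U=1) = 183/331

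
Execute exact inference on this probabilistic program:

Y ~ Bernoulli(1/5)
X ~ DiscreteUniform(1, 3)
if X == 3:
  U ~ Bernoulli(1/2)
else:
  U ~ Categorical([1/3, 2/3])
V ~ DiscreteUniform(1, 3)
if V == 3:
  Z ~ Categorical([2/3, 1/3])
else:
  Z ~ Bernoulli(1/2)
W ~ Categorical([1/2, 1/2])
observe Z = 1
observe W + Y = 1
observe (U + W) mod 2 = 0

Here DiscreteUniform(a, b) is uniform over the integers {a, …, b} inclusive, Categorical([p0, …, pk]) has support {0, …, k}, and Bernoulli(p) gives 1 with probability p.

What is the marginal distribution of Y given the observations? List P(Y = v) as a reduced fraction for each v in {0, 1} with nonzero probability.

Enumerate traces; 18 have nonzero weight after conditioning:
  (Y=0, X=1, U=1, V=1, Z=1, W=1) weight 2/135
  (Y=0, X=1, U=1, V=2, Z=1, W=1) weight 2/135
  (Y=0, X=1, U=1, V=3, Z=1, W=1) weight 4/405
  (Y=0, X=2, U=1, V=1, Z=1, W=1) weight 2/135
  (Y=0, X=2, U=1, V=2, Z=1, W=1) weight 2/135
  (Y=0, X=2, U=1, V=3, Z=1, W=1) weight 4/405
  (Y=0, X=3, U=1, V=1, Z=1, W=1) weight 1/90
  (Y=0, X=3, U=1, V=2, Z=1, W=1) weight 1/90
  (Y=1, X=1, U=0, V=1, Z=1, W=0) weight 1/540
  … 9 more
Group by Y:
  weight(Y=0) = 44/405
  weight(Y=1) = 7/405
Total weight = 44/405 + 7/405 = 17/135
P(Y=0 | obs) = 44/405 / 17/135 = 44/51
P(Y=1 | obs) = 7/405 / 17/135 = 7/51

P(Y=0) = 44/51, P(Y=1) = 7/51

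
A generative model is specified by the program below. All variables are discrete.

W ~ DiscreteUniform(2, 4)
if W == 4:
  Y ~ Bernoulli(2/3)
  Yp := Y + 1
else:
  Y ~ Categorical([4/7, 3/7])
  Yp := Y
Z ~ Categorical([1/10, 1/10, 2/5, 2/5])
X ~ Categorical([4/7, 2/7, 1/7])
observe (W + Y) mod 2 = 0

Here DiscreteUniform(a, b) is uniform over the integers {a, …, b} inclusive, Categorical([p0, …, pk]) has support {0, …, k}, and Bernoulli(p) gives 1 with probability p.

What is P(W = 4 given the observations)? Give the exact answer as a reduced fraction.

P(W = 4 | obs) = 1/4

Enumerate traces; 36 have nonzero weight after conditioning:
  (W=2, Y=0, Z=0, X=0) weight 8/735
  (W=2, Y=0, Z=0, X=1) weight 4/735
  (W=2, Y=0, Z=0, X=2) weight 2/735
  (W=2, Y=0, Z=1, X=0) weight 8/735
  (W=2, Y=0, Z=1, X=1) weight 4/735
  (W=2, Y=0, Z=1, X=2) weight 2/735
  (W=2, Y=0, Z=2, X=0) weight 32/735
  (W=2, Y=0, Z=2, X=1) weight 16/735
  (W=3, Y=1, Z=0, X=0) weight 2/245
  (W=4, Y=0, Z=0, X=0) weight 2/315
  … 26 more
Group by W:
  weight(W=2) = 4/21
  weight(W=3) = 1/7
  weight(W=4) = 1/9
Total weight = 4/21 + 1/7 + 1/9 = 4/9
P(W=2 | obs) = 4/21 / 4/9 = 3/7
P(W=3 | obs) = 1/7 / 4/9 = 9/28
P(W=4 | obs) = 1/9 / 4/9 = 1/4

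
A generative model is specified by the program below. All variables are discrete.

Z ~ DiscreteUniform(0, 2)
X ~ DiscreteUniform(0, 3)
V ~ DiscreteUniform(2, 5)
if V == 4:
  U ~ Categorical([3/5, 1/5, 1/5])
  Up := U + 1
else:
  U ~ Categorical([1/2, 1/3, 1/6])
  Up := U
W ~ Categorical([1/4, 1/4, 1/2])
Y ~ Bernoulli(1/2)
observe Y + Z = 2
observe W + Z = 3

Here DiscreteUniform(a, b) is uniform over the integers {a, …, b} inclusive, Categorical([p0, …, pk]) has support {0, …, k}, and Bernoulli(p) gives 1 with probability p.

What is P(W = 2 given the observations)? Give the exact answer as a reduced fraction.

P(W = 2 | obs) = 2/3

Enumerate traces; 96 have nonzero weight after conditioning:
  (Z=1, X=0, V=2, U=0, W=2, Y=1) weight 1/384
  (Z=1, X=0, V=2, U=1, W=2, Y=1) weight 1/576
  (Z=1, X=0, V=2, U=2, W=2, Y=1) weight 1/1152
  (Z=1, X=0, V=3, U=0, W=2, Y=1) weight 1/384
  (Z=1, X=0, V=3, U=1, W=2, Y=1) weight 1/576
  (Z=1, X=0, V=3, U=2, W=2, Y=1) weight 1/1152
  (Z=1, X=0, V=4, U=0, W=2, Y=1) weight 1/320
  (Z=1, X=0, V=4, U=1, W=2, Y=1) weight 1/960
  (Z=2, X=0, V=2, U=0, W=1, Y=0) weight 1/768
  … 87 more
Group by W:
  weight(W=1) = 1/24
  weight(W=2) = 1/12
Total weight = 1/24 + 1/12 = 1/8
P(W=1 | obs) = 1/24 / 1/8 = 1/3
P(W=2 | obs) = 1/12 / 1/8 = 2/3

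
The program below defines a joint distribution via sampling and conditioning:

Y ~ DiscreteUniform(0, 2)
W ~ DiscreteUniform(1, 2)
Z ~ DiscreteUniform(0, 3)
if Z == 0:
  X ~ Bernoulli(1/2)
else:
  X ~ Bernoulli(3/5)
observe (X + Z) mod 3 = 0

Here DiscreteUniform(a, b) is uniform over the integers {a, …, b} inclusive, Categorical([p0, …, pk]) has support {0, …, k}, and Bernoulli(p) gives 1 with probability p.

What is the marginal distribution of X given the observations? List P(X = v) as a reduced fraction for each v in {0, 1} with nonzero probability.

P(X=0) = 3/5, P(X=1) = 2/5

Enumerate traces; 18 have nonzero weight after conditioning:
  (Y=0, W=1, Z=0, X=0) weight 1/48
  (Y=0, W=1, Z=2, X=1) weight 1/40
  (Y=0, W=1, Z=3, X=0) weight 1/60
  (Y=0, W=2, Z=0, X=0) weight 1/48
  (Y=0, W=2, Z=2, X=1) weight 1/40
  (Y=0, W=2, Z=3, X=0) weight 1/60
  (Y=1, W=1, Z=0, X=0) weight 1/48
  (Y=1, W=1, Z=2, X=1) weight 1/40
  … 10 more
Group by X:
  weight(X=0) = 9/40
  weight(X=1) = 3/20
Total weight = 9/40 + 3/20 = 3/8
P(X=0 | obs) = 9/40 / 3/8 = 3/5
P(X=1 | obs) = 3/20 / 3/8 = 2/5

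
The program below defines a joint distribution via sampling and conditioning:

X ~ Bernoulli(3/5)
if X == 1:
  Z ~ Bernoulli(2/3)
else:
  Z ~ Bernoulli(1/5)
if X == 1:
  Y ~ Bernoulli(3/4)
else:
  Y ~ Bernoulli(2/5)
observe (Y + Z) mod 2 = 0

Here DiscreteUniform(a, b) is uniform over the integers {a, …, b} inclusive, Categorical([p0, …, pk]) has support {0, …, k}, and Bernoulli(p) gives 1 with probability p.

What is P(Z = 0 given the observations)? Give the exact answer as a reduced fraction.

P(Z = 0 | obs) = 121/287

Enumerate traces; 4 have nonzero weight after conditioning:
  (X=0, Z=0, Y=0) weight 24/125
  (X=0, Z=1, Y=1) weight 4/125
  (X=1, Z=0, Y=0) weight 1/20
  (X=1, Z=1, Y=1) weight 3/10
Group by Z:
  weight(Z=0) = 121/500
  weight(Z=1) = 83/250
Total weight = 121/500 + 83/250 = 287/500
P(Z=0 | obs) = 121/500 / 287/500 = 121/287
P(Z=1 | obs) = 83/250 / 287/500 = 166/287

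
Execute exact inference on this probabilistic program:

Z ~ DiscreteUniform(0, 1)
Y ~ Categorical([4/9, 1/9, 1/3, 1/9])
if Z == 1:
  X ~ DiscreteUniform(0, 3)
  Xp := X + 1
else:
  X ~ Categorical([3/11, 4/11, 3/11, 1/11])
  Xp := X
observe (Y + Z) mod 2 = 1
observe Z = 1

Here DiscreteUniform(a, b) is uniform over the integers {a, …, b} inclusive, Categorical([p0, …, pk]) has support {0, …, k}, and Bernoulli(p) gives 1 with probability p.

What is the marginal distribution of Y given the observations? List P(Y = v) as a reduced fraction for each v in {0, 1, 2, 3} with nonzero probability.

Enumerate traces; 8 have nonzero weight after conditioning:
  (Z=1, Y=0, X=0) weight 1/18
  (Z=1, Y=0, X=1) weight 1/18
  (Z=1, Y=0, X=2) weight 1/18
  (Z=1, Y=0, X=3) weight 1/18
  (Z=1, Y=2, X=0) weight 1/24
  (Z=1, Y=2, X=1) weight 1/24
  (Z=1, Y=2, X=2) weight 1/24
  (Z=1, Y=2, X=3) weight 1/24
Group by Y:
  weight(Y=0) = 2/9
  weight(Y=2) = 1/6
Total weight = 2/9 + 1/6 = 7/18
P(Y=0 | obs) = 2/9 / 7/18 = 4/7
P(Y=2 | obs) = 1/6 / 7/18 = 3/7

P(Y=0) = 4/7, P(Y=2) = 3/7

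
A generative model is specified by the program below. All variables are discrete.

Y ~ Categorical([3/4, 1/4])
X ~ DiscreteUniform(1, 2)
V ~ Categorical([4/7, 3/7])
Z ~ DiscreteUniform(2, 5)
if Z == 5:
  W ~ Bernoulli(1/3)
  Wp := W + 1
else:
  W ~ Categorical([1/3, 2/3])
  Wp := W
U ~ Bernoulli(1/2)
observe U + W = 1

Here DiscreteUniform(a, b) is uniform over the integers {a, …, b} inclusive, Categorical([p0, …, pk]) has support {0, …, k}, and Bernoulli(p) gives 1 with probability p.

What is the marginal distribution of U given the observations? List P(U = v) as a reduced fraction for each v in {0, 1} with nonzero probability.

P(U=0) = 7/12, P(U=1) = 5/12

Enumerate traces; 64 have nonzero weight after conditioning:
  (Y=0, X=1, V=0, Z=2, W=0, U=1) weight 1/112
  (Y=0, X=1, V=0, Z=2, W=1, U=0) weight 1/56
  (Y=0, X=1, V=0, Z=3, W=0, U=1) weight 1/112
  (Y=0, X=1, V=0, Z=3, W=1, U=0) weight 1/56
  (Y=0, X=1, V=0, Z=4, W=0, U=1) weight 1/112
  (Y=0, X=1, V=0, Z=4, W=1, U=0) weight 1/56
  (Y=0, X=1, V=0, Z=5, W=0, U=1) weight 1/56
  (Y=0, X=1, V=0, Z=5, W=1, U=0) weight 1/112
  … 56 more
Group by U:
  weight(U=0) = 7/24
  weight(U=1) = 5/24
Total weight = 7/24 + 5/24 = 1/2
P(U=0 | obs) = 7/24 / 1/2 = 7/12
P(U=1 | obs) = 5/24 / 1/2 = 5/12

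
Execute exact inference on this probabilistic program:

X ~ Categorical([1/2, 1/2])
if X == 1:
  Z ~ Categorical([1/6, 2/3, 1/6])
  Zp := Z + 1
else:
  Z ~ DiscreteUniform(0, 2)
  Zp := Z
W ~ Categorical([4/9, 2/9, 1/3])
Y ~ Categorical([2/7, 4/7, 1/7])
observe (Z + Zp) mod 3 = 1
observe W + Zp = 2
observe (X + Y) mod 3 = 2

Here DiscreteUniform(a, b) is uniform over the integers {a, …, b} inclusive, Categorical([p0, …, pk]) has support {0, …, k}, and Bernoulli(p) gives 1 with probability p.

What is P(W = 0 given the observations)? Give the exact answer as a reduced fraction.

Enumerate traces; 2 have nonzero weight after conditioning:
  (X=0, Z=2, W=0, Y=2) weight 2/189
  (X=1, Z=0, W=1, Y=1) weight 2/189
Group by W:
  weight(W=0) = 2/189
  weight(W=1) = 2/189
Total weight = 2/189 + 2/189 = 4/189
P(W=0 | obs) = 2/189 / 4/189 = 1/2
P(W=1 | obs) = 2/189 / 4/189 = 1/2

P(W = 0 | obs) = 1/2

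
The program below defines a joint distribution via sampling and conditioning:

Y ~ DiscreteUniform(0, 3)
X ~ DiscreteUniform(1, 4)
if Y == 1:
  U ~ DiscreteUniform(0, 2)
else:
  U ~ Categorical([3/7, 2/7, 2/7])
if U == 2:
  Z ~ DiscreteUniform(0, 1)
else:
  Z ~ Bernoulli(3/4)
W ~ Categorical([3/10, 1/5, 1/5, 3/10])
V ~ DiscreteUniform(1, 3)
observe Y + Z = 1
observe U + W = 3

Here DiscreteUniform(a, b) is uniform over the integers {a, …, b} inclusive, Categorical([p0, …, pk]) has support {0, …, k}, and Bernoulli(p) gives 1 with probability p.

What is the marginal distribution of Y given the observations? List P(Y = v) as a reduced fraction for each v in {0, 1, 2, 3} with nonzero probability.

P(Y=0) = 47/68, P(Y=1) = 21/68

Enumerate traces; 72 have nonzero weight after conditioning:
  (Y=0, X=1, U=0, Z=1, W=3, V=1) weight 9/4480
  (Y=0, X=1, U=0, Z=1, W=3, V=2) weight 9/4480
  (Y=0, X=1, U=0, Z=1, W=3, V=3) weight 9/4480
  (Y=0, X=1, U=1, Z=1, W=2, V=1) weight 1/1120
  (Y=0, X=1, U=1, Z=1, W=2, V=2) weight 1/1120
  (Y=0, X=1, U=1, Z=1, W=2, V=3) weight 1/1120
  (Y=0, X=1, U=2, Z=1, W=1, V=1) weight 1/1680
  (Y=0, X=1, U=2, Z=1, W=1, V=2) weight 1/1680
  (Y=1, X=1, U=0, Z=0, W=3, V=1) weight 1/1920
  … 63 more
Group by Y:
  weight(Y=0) = 47/1120
  weight(Y=1) = 3/160
Total weight = 47/1120 + 3/160 = 17/280
P(Y=0 | obs) = 47/1120 / 17/280 = 47/68
P(Y=1 | obs) = 3/160 / 17/280 = 21/68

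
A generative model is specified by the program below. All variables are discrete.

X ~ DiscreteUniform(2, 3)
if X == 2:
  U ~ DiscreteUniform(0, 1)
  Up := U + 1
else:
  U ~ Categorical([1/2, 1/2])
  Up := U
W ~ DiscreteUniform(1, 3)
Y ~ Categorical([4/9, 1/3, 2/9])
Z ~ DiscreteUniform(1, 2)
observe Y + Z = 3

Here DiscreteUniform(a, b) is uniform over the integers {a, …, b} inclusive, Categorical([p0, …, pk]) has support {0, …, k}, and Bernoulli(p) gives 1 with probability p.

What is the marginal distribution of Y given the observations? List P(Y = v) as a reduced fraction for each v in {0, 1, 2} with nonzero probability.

Enumerate traces; 24 have nonzero weight after conditioning:
  (X=2, U=0, W=1, Y=1, Z=2) weight 1/72
  (X=2, U=0, W=1, Y=2, Z=1) weight 1/108
  (X=2, U=0, W=2, Y=1, Z=2) weight 1/72
  (X=2, U=0, W=2, Y=2, Z=1) weight 1/108
  (X=2, U=0, W=3, Y=1, Z=2) weight 1/72
  (X=2, U=0, W=3, Y=2, Z=1) weight 1/108
  (X=2, U=1, W=1, Y=1, Z=2) weight 1/72
  (X=2, U=1, W=1, Y=2, Z=1) weight 1/108
  … 16 more
Group by Y:
  weight(Y=1) = 1/6
  weight(Y=2) = 1/9
Total weight = 1/6 + 1/9 = 5/18
P(Y=1 | obs) = 1/6 / 5/18 = 3/5
P(Y=2 | obs) = 1/9 / 5/18 = 2/5

P(Y=1) = 3/5, P(Y=2) = 2/5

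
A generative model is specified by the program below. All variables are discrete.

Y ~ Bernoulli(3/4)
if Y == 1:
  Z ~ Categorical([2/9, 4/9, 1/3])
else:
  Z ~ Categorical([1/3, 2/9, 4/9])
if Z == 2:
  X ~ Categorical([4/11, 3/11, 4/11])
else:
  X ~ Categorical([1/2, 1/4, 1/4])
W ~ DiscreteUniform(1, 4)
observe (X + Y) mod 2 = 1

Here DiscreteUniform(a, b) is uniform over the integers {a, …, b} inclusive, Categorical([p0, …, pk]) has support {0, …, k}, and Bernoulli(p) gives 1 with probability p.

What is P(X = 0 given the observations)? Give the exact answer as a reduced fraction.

P(X = 0 | obs) = 108/197

Enumerate traces; 36 have nonzero weight after conditioning:
  (Y=0, Z=0, X=1, W=1) weight 1/192
  (Y=0, Z=0, X=1, W=2) weight 1/192
  (Y=0, Z=0, X=1, W=3) weight 1/192
  (Y=0, Z=0, X=1, W=4) weight 1/192
  (Y=0, Z=1, X=1, W=1) weight 1/288
  (Y=0, Z=1, X=1, W=2) weight 1/288
  (Y=0, Z=1, X=1, W=3) weight 1/288
  (Y=0, Z=1, X=1, W=4) weight 1/288
  (Y=1, Z=0, X=0, W=1) weight 1/48
  (Y=1, Z=0, X=2, W=1) weight 1/96
  … 26 more
Group by X:
  weight(X=0) = 15/44
  weight(X=1) = 103/1584
  weight(X=2) = 19/88
Total weight = 15/44 + 103/1584 + 19/88 = 985/1584
P(X=0 | obs) = 15/44 / 985/1584 = 108/197
P(X=1 | obs) = 103/1584 / 985/1584 = 103/985
P(X=2 | obs) = 19/88 / 985/1584 = 342/985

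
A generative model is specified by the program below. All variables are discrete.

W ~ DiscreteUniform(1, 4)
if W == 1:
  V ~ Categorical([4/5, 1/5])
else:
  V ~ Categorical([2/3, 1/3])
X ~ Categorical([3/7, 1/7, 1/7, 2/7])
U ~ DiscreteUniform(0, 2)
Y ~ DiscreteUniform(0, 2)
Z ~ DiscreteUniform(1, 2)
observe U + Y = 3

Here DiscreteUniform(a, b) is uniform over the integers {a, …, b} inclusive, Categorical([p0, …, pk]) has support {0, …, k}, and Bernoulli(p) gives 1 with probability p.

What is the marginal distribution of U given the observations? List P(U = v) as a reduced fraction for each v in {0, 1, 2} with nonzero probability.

P(U=1) = 1/2, P(U=2) = 1/2

Enumerate traces; 128 have nonzero weight after conditioning:
  (W=1, V=0, X=0, U=1, Y=2, Z=1) weight 1/210
  (W=1, V=0, X=0, U=1, Y=2, Z=2) weight 1/210
  (W=1, V=0, X=0, U=2, Y=1, Z=1) weight 1/210
  (W=1, V=0, X=0, U=2, Y=1, Z=2) weight 1/210
  (W=1, V=0, X=1, U=1, Y=2, Z=1) weight 1/630
  (W=1, V=0, X=1, U=1, Y=2, Z=2) weight 1/630
  (W=1, V=0, X=1, U=2, Y=1, Z=1) weight 1/630
  (W=1, V=0, X=1, U=2, Y=1, Z=2) weight 1/630
  … 120 more
Group by U:
  weight(U=1) = 1/9
  weight(U=2) = 1/9
Total weight = 1/9 + 1/9 = 2/9
P(U=1 | obs) = 1/9 / 2/9 = 1/2
P(U=2 | obs) = 1/9 / 2/9 = 1/2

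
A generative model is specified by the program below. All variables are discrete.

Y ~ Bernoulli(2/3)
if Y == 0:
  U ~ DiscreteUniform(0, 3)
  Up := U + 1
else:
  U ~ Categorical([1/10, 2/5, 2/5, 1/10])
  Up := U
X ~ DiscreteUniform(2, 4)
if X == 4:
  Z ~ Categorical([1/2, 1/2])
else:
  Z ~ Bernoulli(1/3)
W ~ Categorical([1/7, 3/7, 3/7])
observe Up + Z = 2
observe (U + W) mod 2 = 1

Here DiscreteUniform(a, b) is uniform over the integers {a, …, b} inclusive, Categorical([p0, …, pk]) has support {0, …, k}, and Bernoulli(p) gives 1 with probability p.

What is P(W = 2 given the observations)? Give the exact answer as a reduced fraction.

P(W = 2 | obs) = 501/1301

Enumerate traces; 18 have nonzero weight after conditioning:
  (Y=0, U=0, X=2, Z=1, W=1) weight 1/252
  (Y=0, U=0, X=3, Z=1, W=1) weight 1/252
  (Y=0, U=0, X=4, Z=1, W=1) weight 1/168
  (Y=0, U=1, X=2, Z=0, W=0) weight 1/378
  (Y=0, U=1, X=2, Z=0, W=2) weight 1/126
  (Y=0, U=1, X=3, Z=0, W=0) weight 1/378
  (Y=0, U=1, X=3, Z=0, W=2) weight 1/126
  (Y=0, U=1, X=4, Z=0, W=0) weight 1/504
  … 10 more
Group by W:
  weight(W=0) = 167/7560
  weight(W=1) = 211/2520
  weight(W=2) = 167/2520
Total weight = 167/7560 + 211/2520 + 167/2520 = 1301/7560
P(W=0 | obs) = 167/7560 / 1301/7560 = 167/1301
P(W=1 | obs) = 211/2520 / 1301/7560 = 633/1301
P(W=2 | obs) = 167/2520 / 1301/7560 = 501/1301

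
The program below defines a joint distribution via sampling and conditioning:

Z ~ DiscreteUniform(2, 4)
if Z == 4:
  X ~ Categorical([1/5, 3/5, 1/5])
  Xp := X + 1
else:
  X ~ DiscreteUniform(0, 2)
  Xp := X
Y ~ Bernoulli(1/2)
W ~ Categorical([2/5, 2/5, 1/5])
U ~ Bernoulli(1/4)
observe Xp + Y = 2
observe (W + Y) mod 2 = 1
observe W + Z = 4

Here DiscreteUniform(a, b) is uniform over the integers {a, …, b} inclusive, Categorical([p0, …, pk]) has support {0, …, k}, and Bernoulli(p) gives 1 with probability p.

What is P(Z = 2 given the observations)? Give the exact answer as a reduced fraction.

Enumerate traces; 6 have nonzero weight after conditioning:
  (Z=2, X=1, Y=1, W=2, U=0) weight 1/120
  (Z=2, X=1, Y=1, W=2, U=1) weight 1/360
  (Z=3, X=2, Y=0, W=1, U=0) weight 1/60
  (Z=3, X=2, Y=0, W=1, U=1) weight 1/180
  (Z=4, X=0, Y=1, W=0, U=0) weight 1/100
  (Z=4, X=0, Y=1, W=0, U=1) weight 1/300
Group by Z:
  weight(Z=2) = 1/90
  weight(Z=3) = 1/45
  weight(Z=4) = 1/75
Total weight = 1/90 + 1/45 + 1/75 = 7/150
P(Z=2 | obs) = 1/90 / 7/150 = 5/21
P(Z=3 | obs) = 1/45 / 7/150 = 10/21
P(Z=4 | obs) = 1/75 / 7/150 = 2/7

P(Z = 2 | obs) = 5/21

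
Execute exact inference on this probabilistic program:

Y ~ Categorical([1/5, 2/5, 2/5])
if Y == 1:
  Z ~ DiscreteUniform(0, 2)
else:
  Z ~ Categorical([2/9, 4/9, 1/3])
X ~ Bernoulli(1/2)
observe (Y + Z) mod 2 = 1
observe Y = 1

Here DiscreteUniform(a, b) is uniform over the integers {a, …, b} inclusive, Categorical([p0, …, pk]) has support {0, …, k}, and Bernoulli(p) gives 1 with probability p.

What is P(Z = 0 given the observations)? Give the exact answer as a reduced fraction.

P(Z = 0 | obs) = 1/2

Enumerate traces; 4 have nonzero weight after conditioning:
  (Y=1, Z=0, X=0) weight 1/15
  (Y=1, Z=0, X=1) weight 1/15
  (Y=1, Z=2, X=0) weight 1/15
  (Y=1, Z=2, X=1) weight 1/15
Group by Z:
  weight(Z=0) = 2/15
  weight(Z=2) = 2/15
Total weight = 2/15 + 2/15 = 4/15
P(Z=0 | obs) = 2/15 / 4/15 = 1/2
P(Z=2 | obs) = 2/15 / 4/15 = 1/2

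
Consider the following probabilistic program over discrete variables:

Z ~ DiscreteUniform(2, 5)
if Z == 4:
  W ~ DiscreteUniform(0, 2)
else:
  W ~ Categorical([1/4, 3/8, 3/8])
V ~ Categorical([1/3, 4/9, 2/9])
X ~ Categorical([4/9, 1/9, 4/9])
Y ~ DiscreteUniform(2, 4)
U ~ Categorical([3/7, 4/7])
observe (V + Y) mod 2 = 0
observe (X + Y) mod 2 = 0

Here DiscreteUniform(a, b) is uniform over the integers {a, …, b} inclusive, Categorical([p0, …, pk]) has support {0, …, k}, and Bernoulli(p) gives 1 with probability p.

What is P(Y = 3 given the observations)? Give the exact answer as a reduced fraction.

P(Y = 3 | obs) = 1/21

Enumerate traces; 216 have nonzero weight after conditioning:
  (Z=2, W=0, V=0, X=0, Y=2, U=0) weight 1/756
  (Z=2, W=0, V=0, X=0, Y=2, U=1) weight 1/567
  (Z=2, W=0, V=0, X=0, Y=4, U=0) weight 1/756
  (Z=2, W=0, V=0, X=0, Y=4, U=1) weight 1/567
  (Z=2, W=0, V=0, X=2, Y=2, U=0) weight 1/756
  (Z=2, W=0, V=0, X=2, Y=2, U=1) weight 1/567
  (Z=2, W=0, V=0, X=2, Y=4, U=0) weight 1/756
  (Z=2, W=0, V=0, X=2, Y=4, U=1) weight 1/567
  (Z=2, W=0, V=1, X=1, Y=3, U=0) weight 1/2268
  … 207 more
Group by Y:
  weight(Y=2) = 40/243
  weight(Y=3) = 4/243
  weight(Y=4) = 40/243
Total weight = 40/243 + 4/243 + 40/243 = 28/81
P(Y=2 | obs) = 40/243 / 28/81 = 10/21
P(Y=3 | obs) = 4/243 / 28/81 = 1/21
P(Y=4 | obs) = 40/243 / 28/81 = 10/21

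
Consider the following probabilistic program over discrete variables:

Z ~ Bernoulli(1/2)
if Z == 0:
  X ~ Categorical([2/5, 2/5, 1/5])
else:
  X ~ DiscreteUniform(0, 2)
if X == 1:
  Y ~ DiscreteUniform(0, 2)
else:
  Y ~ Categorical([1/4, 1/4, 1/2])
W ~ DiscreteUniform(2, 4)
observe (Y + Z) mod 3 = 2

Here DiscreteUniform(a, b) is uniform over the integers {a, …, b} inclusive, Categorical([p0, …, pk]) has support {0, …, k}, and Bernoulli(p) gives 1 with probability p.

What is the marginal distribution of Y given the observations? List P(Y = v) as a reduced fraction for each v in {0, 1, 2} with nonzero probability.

Enumerate traces; 18 have nonzero weight after conditioning:
  (Z=0, X=0, Y=2, W=2) weight 1/30
  (Z=0, X=0, Y=2, W=3) weight 1/30
  (Z=0, X=0, Y=2, W=4) weight 1/30
  (Z=0, X=1, Y=2, W=2) weight 1/45
  (Z=0, X=1, Y=2, W=3) weight 1/45
  (Z=0, X=1, Y=2, W=4) weight 1/45
  (Z=0, X=2, Y=2, W=2) weight 1/60
  (Z=0, X=2, Y=2, W=3) weight 1/60
  (Z=1, X=0, Y=1, W=2) weight 1/72
  … 9 more
Group by Y:
  weight(Y=1) = 5/36
  weight(Y=2) = 13/60
Total weight = 5/36 + 13/60 = 16/45
P(Y=1 | obs) = 5/36 / 16/45 = 25/64
P(Y=2 | obs) = 13/60 / 16/45 = 39/64

P(Y=1) = 25/64, P(Y=2) = 39/64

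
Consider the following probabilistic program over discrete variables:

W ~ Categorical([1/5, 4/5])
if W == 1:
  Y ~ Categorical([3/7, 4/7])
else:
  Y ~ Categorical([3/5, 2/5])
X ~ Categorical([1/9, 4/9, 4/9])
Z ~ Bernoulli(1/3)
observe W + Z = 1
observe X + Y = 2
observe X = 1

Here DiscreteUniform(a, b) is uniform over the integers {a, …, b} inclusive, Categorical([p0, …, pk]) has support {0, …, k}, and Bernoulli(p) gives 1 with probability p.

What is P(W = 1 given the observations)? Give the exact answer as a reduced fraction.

P(W = 1 | obs) = 80/87

Enumerate traces; 2 have nonzero weight after conditioning:
  (W=0, Y=1, X=1, Z=1) weight 8/675
  (W=1, Y=1, X=1, Z=0) weight 128/945
Group by W:
  weight(W=0) = 8/675
  weight(W=1) = 128/945
Total weight = 8/675 + 128/945 = 232/1575
P(W=0 | obs) = 8/675 / 232/1575 = 7/87
P(W=1 | obs) = 128/945 / 232/1575 = 80/87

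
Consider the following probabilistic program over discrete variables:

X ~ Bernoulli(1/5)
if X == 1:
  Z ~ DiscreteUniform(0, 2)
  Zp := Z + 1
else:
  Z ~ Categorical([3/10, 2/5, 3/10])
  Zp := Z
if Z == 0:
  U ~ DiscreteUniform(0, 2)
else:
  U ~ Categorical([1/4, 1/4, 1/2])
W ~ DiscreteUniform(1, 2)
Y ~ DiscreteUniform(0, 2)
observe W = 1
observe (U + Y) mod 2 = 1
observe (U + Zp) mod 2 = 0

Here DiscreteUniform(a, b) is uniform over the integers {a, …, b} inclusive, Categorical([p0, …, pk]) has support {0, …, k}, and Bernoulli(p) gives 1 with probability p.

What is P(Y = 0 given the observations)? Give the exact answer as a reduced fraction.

P(Y = 0 | obs) = 107/565

Enumerate traces; 12 have nonzero weight after conditioning:
  (X=0, Z=0, U=0, W=1, Y=1) weight 1/75
  (X=0, Z=0, U=2, W=1, Y=1) weight 1/75
  (X=0, Z=1, U=1, W=1, Y=0) weight 1/75
  (X=0, Z=1, U=1, W=1, Y=2) weight 1/75
  (X=0, Z=2, U=0, W=1, Y=1) weight 1/100
  (X=0, Z=2, U=2, W=1, Y=1) weight 1/50
  (X=1, Z=0, U=1, W=1, Y=0) weight 1/270
  (X=1, Z=0, U=1, W=1, Y=2) weight 1/270
  … 4 more
Group by Y:
  weight(Y=0) = 107/5400
  weight(Y=1) = 13/200
  weight(Y=2) = 107/5400
Total weight = 107/5400 + 13/200 + 107/5400 = 113/1080
P(Y=0 | obs) = 107/5400 / 113/1080 = 107/565
P(Y=1 | obs) = 13/200 / 113/1080 = 351/565
P(Y=2 | obs) = 107/5400 / 113/1080 = 107/565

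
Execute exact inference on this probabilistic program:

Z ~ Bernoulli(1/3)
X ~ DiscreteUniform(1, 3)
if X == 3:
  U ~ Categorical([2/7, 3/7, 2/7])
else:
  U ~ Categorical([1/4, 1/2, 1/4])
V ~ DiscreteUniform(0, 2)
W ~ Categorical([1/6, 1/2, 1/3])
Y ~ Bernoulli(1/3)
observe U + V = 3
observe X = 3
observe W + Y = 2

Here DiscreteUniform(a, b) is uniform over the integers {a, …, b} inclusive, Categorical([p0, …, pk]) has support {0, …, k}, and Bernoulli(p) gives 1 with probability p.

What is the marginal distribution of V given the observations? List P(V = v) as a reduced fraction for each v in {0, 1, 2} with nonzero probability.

Enumerate traces; 8 have nonzero weight after conditioning:
  (Z=0, X=3, U=1, V=2, W=1, Y=1) weight 1/189
  (Z=0, X=3, U=1, V=2, W=2, Y=0) weight 4/567
  (Z=0, X=3, U=2, V=1, W=1, Y=1) weight 2/567
  (Z=0, X=3, U=2, V=1, W=2, Y=0) weight 8/1701
  (Z=1, X=3, U=1, V=2, W=1, Y=1) weight 1/378
  (Z=1, X=3, U=1, V=2, W=2, Y=0) weight 2/567
  (Z=1, X=3, U=2, V=1, W=1, Y=1) weight 1/567
  (Z=1, X=3, U=2, V=1, W=2, Y=0) weight 4/1701
Group by V:
  weight(V=1) = 1/81
  weight(V=2) = 1/54
Total weight = 1/81 + 1/54 = 5/162
P(V=1 | obs) = 1/81 / 5/162 = 2/5
P(V=2 | obs) = 1/54 / 5/162 = 3/5

P(V=1) = 2/5, P(V=2) = 3/5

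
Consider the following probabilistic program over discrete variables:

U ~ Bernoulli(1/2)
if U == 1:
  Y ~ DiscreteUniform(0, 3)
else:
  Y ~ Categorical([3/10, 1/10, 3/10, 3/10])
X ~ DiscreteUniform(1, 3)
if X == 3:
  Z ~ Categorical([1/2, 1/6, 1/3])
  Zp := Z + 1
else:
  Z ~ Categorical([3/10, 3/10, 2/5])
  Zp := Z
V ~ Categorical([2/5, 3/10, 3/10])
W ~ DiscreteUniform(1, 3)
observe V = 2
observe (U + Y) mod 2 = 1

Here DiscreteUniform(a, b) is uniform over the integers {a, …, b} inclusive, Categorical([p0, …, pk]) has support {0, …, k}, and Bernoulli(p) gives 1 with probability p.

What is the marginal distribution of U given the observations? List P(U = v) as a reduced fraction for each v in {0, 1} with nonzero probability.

P(U=0) = 4/9, P(U=1) = 5/9

Enumerate traces; 108 have nonzero weight after conditioning:
  (U=0, Y=1, X=1, Z=0, V=2, W=1) weight 1/2000
  (U=0, Y=1, X=1, Z=0, V=2, W=2) weight 1/2000
  (U=0, Y=1, X=1, Z=0, V=2, W=3) weight 1/2000
  (U=0, Y=1, X=1, Z=1, V=2, W=1) weight 1/2000
  (U=0, Y=1, X=1, Z=1, V=2, W=2) weight 1/2000
  (U=0, Y=1, X=1, Z=1, V=2, W=3) weight 1/2000
  (U=0, Y=1, X=1, Z=2, V=2, W=1) weight 1/1500
  (U=0, Y=1, X=1, Z=2, V=2, W=2) weight 1/1500
  (U=1, Y=0, X=1, Z=0, V=2, W=1) weight 1/800
  … 99 more
Group by U:
  weight(U=0) = 3/50
  weight(U=1) = 3/40
Total weight = 3/50 + 3/40 = 27/200
P(U=0 | obs) = 3/50 / 27/200 = 4/9
P(U=1 | obs) = 3/40 / 27/200 = 5/9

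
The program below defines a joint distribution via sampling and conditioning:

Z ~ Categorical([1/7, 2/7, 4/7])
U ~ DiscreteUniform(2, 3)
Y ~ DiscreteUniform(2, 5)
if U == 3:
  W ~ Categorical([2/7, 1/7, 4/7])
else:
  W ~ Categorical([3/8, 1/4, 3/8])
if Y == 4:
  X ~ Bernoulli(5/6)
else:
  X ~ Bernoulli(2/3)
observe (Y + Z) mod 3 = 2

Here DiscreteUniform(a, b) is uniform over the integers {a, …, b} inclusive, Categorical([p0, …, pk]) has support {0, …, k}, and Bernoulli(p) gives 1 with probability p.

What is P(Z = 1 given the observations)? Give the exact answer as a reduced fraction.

Enumerate traces; 48 have nonzero weight after conditioning:
  (Z=0, U=2, Y=2, W=0, X=0) weight 1/448
  (Z=0, U=2, Y=2, W=0, X=1) weight 1/224
  (Z=0, U=2, Y=2, W=1, X=0) weight 1/672
  (Z=0, U=2, Y=2, W=1, X=1) weight 1/336
  (Z=0, U=2, Y=2, W=2, X=0) weight 1/448
  (Z=0, U=2, Y=2, W=2, X=1) weight 1/224
  (Z=0, U=2, Y=5, W=0, X=0) weight 1/448
  (Z=0, U=2, Y=5, W=0, X=1) weight 1/224
  (Z=1, U=2, Y=4, W=0, X=0) weight 1/448
  (Z=2, U=2, Y=3, W=0, X=0) weight 1/112
  … 38 more
Group by Z:
  weight(Z=0) = 1/14
  weight(Z=1) = 1/14
  weight(Z=2) = 1/7
Total weight = 1/14 + 1/14 + 1/7 = 2/7
P(Z=0 | obs) = 1/14 / 2/7 = 1/4
P(Z=1 | obs) = 1/14 / 2/7 = 1/4
P(Z=2 | obs) = 1/7 / 2/7 = 1/2

P(Z = 1 | obs) = 1/4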